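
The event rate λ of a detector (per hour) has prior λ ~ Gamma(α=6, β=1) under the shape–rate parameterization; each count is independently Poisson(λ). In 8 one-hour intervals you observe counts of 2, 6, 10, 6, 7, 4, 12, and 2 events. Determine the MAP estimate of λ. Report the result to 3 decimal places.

Σxᵢ = 2+6+10+6+7+4+12+2 = 49, with n = 8.
Posterior ∝ λ^5e^(−1λ) · λ^49e^(−8λ) = λ^54e^(−9λ), i.e. Gamma(shape=55, rate=9).
The mode of a Gamma(a, b) with a ≥ 1 (shape–rate) is (a−1)/b = 54/9 ≈ 6.000.

λ̂_MAP = 6.000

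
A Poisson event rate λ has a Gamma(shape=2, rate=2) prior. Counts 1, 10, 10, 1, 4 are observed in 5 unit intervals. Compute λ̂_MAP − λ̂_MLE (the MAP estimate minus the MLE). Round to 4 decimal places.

MAP − MLE = -1.3429

Σxᵢ = 26. Posterior is Gamma(28, 7); MAP = (28−1)/7 = 27/7 ≈ 3.85714.
MLE = x̄ = 26/5 ≈ 5.20000.
Difference = 27/7 − 26/5 = -47/35 ≈ -1.3429.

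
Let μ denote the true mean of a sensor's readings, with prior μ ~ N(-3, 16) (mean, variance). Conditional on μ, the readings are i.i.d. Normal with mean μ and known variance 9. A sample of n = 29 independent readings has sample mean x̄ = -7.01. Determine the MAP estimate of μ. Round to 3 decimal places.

n = 29, x̄ = -7.01.
For a Normal prior and Normal likelihood with known variance, the posterior is Normal; its mode equals its mean, the precision-weighted average.
Prior precision 1/σ₀² = 1/16 = 0.0625; data precision n/σ² = 29/9.
μ̂ = (0.0625·(-3) + (29/9)·(-7.01)) / (0.0625 + 29/9) = (-81991/3600)/(473/144) = -81991/11825 ≈ -6.934.

μ̂_MAP = -6.934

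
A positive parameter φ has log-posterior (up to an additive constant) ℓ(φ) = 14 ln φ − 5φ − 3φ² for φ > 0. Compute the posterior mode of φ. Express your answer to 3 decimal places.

φ̂_MAP = 1.167

ℓ'(φ) = 14/φ − 5 − 6φ. Setting this to zero and multiplying by φ: 6φ² + 5φ − 14 = 0.
φ = (−5 + √(5² + 4·6·14)) / (2·6) = (−5 + √361) / 12 = (−5 + 19)/12 = 7/6.
ℓ''(φ) = −14/φ² − 6 < 0, confirming a maximum.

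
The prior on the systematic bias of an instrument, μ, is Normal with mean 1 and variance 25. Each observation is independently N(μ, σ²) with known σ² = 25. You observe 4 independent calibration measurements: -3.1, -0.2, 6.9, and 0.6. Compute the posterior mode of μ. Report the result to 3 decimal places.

n = 4; x̄ = ((-3.1) + (-0.2) + 6.9 + 0.6)/4 = 4.2/4 = 1.05.
For a Normal prior and Normal likelihood with known variance, the posterior is Normal; its mode equals its mean, the precision-weighted average.
Prior precision 1/σ₀² = 1/25 = 0.04; data precision n/σ² = 4/25 = 0.16.
μ̂ = (0.04·1 + 0.16·1.05) / (0.04 + 0.16) = 0.208/0.2 = 1.040.

μ̂_MAP = 1.040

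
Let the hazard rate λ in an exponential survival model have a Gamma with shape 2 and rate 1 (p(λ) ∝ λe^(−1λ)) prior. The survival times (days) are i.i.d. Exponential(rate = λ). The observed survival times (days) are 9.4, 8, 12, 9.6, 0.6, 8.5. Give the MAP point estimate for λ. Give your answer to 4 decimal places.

The Exponential(rate=λ) likelihood is ∝ λ^n e^(−λΣtᵢ). Here n = 6 and Σtᵢ = 9.4 + 8 + 12 + 9.6 + 0.6 + 8.5 = 48.1.
Posterior ∝ λe^(−1λ) · λ^6e^(−48.1λ) = λ^7e^(−49.1λ), i.e. Gamma(8, 49.1).
Mode = (a−1)/b = 7/49.1 ≈ 0.1426.

λ̂_MAP = 0.1426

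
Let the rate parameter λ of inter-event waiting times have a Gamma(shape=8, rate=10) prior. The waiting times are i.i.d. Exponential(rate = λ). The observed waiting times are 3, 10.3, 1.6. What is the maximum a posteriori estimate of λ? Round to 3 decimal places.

λ̂_MAP = 0.402

The Exponential(rate=λ) likelihood is ∝ λ^n e^(−λΣtᵢ). Here n = 3 and Σtᵢ = 3 + 10.3 + 1.6 = 14.9.
Posterior ∝ λ^7e^(−10λ) · λ^3e^(−14.9λ) = λ^10e^(−24.9λ), i.e. Gamma(11, 24.9).
Mode = (a−1)/b = 10/24.9 ≈ 0.402.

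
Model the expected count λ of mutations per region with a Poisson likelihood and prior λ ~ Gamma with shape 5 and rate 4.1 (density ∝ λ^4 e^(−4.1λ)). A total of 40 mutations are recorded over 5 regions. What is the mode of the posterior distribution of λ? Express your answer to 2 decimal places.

Σxᵢ = 40, n = 5.
Posterior ∝ λ^4e^(−4.1λ) · λ^40e^(−5λ) = λ^44e^(−9.1λ), i.e. Gamma(shape=45, rate=9.1).
The mode of a Gamma(a, b) with a ≥ 1 (shape–rate) is (a−1)/b = 44/9.1 ≈ 4.84.

λ̂_MAP = 4.84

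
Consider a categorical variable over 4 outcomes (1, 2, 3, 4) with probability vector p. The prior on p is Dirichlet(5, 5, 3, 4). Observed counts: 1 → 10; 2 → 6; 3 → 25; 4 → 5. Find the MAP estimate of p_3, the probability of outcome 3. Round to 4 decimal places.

The posterior is Dirichlet(αᵢ + nᵢ) = Dirichlet(15, 11, 28, 9).
For a Dirichlet(a₁,…,a_K) with all aᵢ > 1, the mode has j-th component (aⱼ − 1)/(Σaᵢ − K).
Here Σaᵢ = 63 and K = 4, so p_3 = (28 − 1)/(63 − 4) = 27/59 ≈ 0.4576.

MAP estimate: 0.4576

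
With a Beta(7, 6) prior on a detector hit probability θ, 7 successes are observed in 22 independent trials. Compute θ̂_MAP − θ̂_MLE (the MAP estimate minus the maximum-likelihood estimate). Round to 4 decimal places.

Posterior is Beta(14, 21); MAP = (14−1)/(35−2) = 13/33 ≈ 0.39394.
MLE ignores the prior: θ̂_MLE = k/n = 7/22 ≈ 0.31818.
Difference = 13/33 − 7/22 = 5/66 ≈ 0.0758.

MAP − MLE = 0.0758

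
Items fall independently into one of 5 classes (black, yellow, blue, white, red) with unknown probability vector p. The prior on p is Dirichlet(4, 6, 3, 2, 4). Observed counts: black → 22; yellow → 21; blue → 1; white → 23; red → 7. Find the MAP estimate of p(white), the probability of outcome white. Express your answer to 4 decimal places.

The posterior is Dirichlet(αᵢ + nᵢ) = Dirichlet(26, 27, 4, 25, 11).
For a Dirichlet(a₁,…,a_K) with all aᵢ > 1, the mode has j-th component (aⱼ − 1)/(Σaᵢ − K).
Here Σaᵢ = 93 and K = 5, so p(white) = (25 − 1)/(93 − 5) = 24/88 ≈ 0.2727.

MAP estimate of p(white) = 0.2727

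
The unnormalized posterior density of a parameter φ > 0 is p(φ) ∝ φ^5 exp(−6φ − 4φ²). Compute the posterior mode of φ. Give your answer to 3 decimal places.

ℓ'(φ) = 5/φ − 6 − 8φ. Setting this to zero and multiplying by φ: 8φ² + 6φ − 5 = 0.
φ = (−6 + √(6² + 4·8·5)) / (2·8) = (−6 + √196) / 16 = (−6 + 14)/16 = 1/2.
ℓ''(φ) = −5/φ² − 8 < 0, confirming a maximum.

φ̂_MAP = 0.500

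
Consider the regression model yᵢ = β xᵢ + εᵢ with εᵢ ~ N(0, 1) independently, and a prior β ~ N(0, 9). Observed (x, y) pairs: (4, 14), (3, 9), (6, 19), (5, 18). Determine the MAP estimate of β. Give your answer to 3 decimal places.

log p(β | y) = −Σ(yᵢ − βxᵢ)²/(2·1) − β²/(2·9) + const.
Setting the derivative to zero: Σxᵢ(yᵢ − βxᵢ)/1 − β/9 = 0, so β = Σxᵢyᵢ / (Σxᵢ² + σ²/τ²).
Σxᵢyᵢ = 4·14 + 3·9 + 6·19 + 5·18 = 287; Σxᵢ² = 86; σ²/τ² = 1/9.
β̂_MAP = 287 / (86 + 1/9) = 287/(775/9) = 2583/775 ≈ 3.333.

β̂_MAP = 3.333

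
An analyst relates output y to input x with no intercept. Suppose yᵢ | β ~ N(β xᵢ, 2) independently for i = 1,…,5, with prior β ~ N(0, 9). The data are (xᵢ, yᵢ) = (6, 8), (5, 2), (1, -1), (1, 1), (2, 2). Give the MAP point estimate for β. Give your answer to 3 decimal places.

log p(β | y) = −Σ(yᵢ − βxᵢ)²/(2·2) − β²/(2·9) + const.
Setting the derivative to zero: Σxᵢ(yᵢ − βxᵢ)/2 − β/9 = 0, so β = Σxᵢyᵢ / (Σxᵢ² + σ²/τ²).
Σxᵢyᵢ = 6·8 + 5·2 + 1·(-1) + 1·1 + 2·2 = 62; Σxᵢ² = 67; σ²/τ² = 2/9.
β̂_MAP = 62 / (67 + 2/9) = 62/(605/9) = 558/605 ≈ 0.922.

β̂_MAP = 0.922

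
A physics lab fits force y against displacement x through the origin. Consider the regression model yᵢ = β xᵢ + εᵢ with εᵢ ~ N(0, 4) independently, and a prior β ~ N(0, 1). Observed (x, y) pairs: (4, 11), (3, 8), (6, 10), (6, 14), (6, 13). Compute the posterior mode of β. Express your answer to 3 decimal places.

β̂_MAP = 2.117

log p(β | y) = −Σ(yᵢ − βxᵢ)²/(2·4) − β²/(2·1) + const.
Setting the derivative to zero: Σxᵢ(yᵢ − βxᵢ)/4 − β/1 = 0, so β = Σxᵢyᵢ / (Σxᵢ² + σ²/τ²).
Σxᵢyᵢ = 4·11 + 3·8 + 6·10 + 6·14 + 6·13 = 290; Σxᵢ² = 133; σ²/τ² = 4.
β̂_MAP = 290 / (133 + 4) = 290/137 ≈ 2.117.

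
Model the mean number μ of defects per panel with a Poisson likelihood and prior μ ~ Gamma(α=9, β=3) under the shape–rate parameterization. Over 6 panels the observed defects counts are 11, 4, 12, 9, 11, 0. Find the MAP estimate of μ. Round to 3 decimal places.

μ̂_MAP = 6.111

Σxᵢ = 11+4+12+9+11+0 = 47, with n = 6.
Posterior ∝ μ^8e^(−3μ) · μ^47e^(−6μ) = μ^55e^(−9μ), i.e. Gamma(shape=56, rate=9).
The mode of a Gamma(a, b) with a ≥ 1 (shape–rate) is (a−1)/b = 55/9 ≈ 6.111.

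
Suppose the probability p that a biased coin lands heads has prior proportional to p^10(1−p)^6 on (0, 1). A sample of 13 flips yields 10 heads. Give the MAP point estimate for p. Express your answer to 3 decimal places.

The prior density ∝ p^10(1−p)^6 is the kernel of Beta(11, 7).
Data: 10 successes in 13 trials. The binomial likelihood contributes p^10(1−p)^3, so the posterior is Beta(11+10, 7+3) = Beta(21, 10).
For Beta(a, b) with a, b > 1 the mode is (a−1)/(a+b−2) = 20/29 ≈ 0.690.

p̂_MAP = 0.690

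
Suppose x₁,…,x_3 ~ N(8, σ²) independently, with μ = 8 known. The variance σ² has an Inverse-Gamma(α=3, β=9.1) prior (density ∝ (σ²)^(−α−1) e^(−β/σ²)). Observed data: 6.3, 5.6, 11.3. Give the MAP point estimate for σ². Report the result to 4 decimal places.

σ̂²_MAP = 3.4309

Sum of squared deviations about the known mean: SS = (6.3−8)² + (5.6−8)² + (11.3−8)² = 19.54.
The Normal likelihood contributes (σ²)^(−n/2) exp(−SS/(2σ²)), so the posterior is Inverse-Gamma(α + n/2, β + SS/2) = Inverse-Gamma(4.5, 18.87).
The mode of Inverse-Gamma(a, b) is b/(a+1) = 18.87/5.5 ≈ 3.4309.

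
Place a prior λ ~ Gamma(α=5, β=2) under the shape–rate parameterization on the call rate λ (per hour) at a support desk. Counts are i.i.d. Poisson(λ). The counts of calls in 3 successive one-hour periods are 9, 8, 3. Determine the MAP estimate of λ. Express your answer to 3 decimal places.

Σxᵢ = 9+8+3 = 20, with n = 3.
Posterior ∝ λ^4e^(−2λ) · λ^20e^(−3λ) = λ^24e^(−5λ), i.e. Gamma(shape=25, rate=5).
The mode of a Gamma(a, b) with a ≥ 1 (shape–rate) is (a−1)/b = 24/5 ≈ 4.800.

λ̂_MAP = 4.800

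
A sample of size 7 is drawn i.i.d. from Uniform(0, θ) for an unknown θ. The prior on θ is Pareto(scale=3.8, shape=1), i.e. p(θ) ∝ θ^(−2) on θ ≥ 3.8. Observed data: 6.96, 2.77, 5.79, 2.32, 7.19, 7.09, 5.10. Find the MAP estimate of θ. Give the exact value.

The Uniform(0, θ) likelihood is θ^(−n) for θ ≥ max(xᵢ), zero otherwise. Here max(xᵢ) = 7.19.
Posterior ∝ θ^(−2) · θ^(−7) = θ^(−9) on θ ≥ max(3.8, 7.19) = 7.19.
This density is strictly decreasing in θ, so the posterior mode lies at the lower boundary of the support.

θ̂_MAP = 7.19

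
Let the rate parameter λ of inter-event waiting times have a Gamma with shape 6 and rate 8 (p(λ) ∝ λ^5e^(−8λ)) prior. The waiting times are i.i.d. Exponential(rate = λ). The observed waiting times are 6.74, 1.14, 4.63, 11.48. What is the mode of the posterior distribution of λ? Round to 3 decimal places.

The Exponential(rate=λ) likelihood is ∝ λ^n e^(−λΣtᵢ). Here n = 4 and Σtᵢ = 6.74 + 1.14 + 4.63 + 11.48 = 23.99.
Posterior ∝ λ^5e^(−8λ) · λ^4e^(−23.99λ) = λ^9e^(−31.99λ), i.e. Gamma(10, 31.99).
Mode = (a−1)/b = 9/31.99 ≈ 0.281.

λ̂_MAP = 0.281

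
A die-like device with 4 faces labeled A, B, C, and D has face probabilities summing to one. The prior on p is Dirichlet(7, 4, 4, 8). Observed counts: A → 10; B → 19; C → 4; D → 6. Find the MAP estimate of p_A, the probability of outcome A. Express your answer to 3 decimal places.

MAP estimate of p_A = 0.276

The posterior is Dirichlet(αᵢ + nᵢ) = Dirichlet(17, 23, 8, 14).
For a Dirichlet(a₁,…,a_K) with all aᵢ > 1, the mode has j-th component (aⱼ − 1)/(Σaᵢ − K).
Here Σaᵢ = 62 and K = 4, so p_A = (17 − 1)/(62 − 4) = 16/58 ≈ 0.276.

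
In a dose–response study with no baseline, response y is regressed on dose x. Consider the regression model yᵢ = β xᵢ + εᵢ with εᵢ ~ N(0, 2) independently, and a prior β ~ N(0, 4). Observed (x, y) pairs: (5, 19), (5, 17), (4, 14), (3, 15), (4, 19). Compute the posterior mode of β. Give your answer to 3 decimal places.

log p(β | y) = −Σ(yᵢ − βxᵢ)²/(2·2) − β²/(2·4) + const.
Setting the derivative to zero: Σxᵢ(yᵢ − βxᵢ)/2 − β/4 = 0, so β = Σxᵢyᵢ / (Σxᵢ² + σ²/τ²).
Σxᵢyᵢ = 5·19 + 5·17 + 4·14 + 3·15 + 4·19 = 357; Σxᵢ² = 91; σ²/τ² = 0.5.
β̂_MAP = 357 / (91 + 0.5) = 357/91.5 ≈ 3.902.

β̂_MAP = 3.902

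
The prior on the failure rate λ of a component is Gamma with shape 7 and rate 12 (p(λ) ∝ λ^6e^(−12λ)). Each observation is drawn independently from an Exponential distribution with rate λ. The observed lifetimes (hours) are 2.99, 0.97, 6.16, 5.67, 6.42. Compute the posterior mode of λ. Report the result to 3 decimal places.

λ̂_MAP = 0.322

The Exponential(rate=λ) likelihood is ∝ λ^n e^(−λΣtᵢ). Here n = 5 and Σtᵢ = 2.99 + 0.97 + 6.16 + 5.67 + 6.42 = 22.21.
Posterior ∝ λ^6e^(−12λ) · λ^5e^(−22.21λ) = λ^11e^(−34.21λ), i.e. Gamma(12, 34.21).
Mode = (a−1)/b = 11/34.21 ≈ 0.322.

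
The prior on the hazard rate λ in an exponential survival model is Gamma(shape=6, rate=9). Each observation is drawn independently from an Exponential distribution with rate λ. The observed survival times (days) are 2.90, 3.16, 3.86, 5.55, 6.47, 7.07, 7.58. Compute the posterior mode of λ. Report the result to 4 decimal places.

The Exponential(rate=λ) likelihood is ∝ λ^n e^(−λΣtᵢ). Here n = 7 and Σtᵢ = 2.90 + 3.16 + 3.86 + 5.55 + 6.47 + 7.07 + 7.58 = 36.59.
Posterior ∝ λ^5e^(−9λ) · λ^7e^(−36.59λ) = λ^12e^(−45.59λ), i.e. Gamma(13, 45.59).
Mode = (a−1)/b = 12/45.59 ≈ 0.2632.

λ̂_MAP = 0.2632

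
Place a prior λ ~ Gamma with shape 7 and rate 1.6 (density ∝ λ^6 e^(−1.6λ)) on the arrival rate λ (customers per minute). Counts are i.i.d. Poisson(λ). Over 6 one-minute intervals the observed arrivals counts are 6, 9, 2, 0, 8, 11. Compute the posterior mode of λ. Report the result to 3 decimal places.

Σxᵢ = 6+9+2+0+8+11 = 36, with n = 6.
Posterior ∝ λ^6e^(−1.6λ) · λ^36e^(−6λ) = λ^42e^(−7.6λ), i.e. Gamma(shape=43, rate=7.6).
The mode of a Gamma(a, b) with a ≥ 1 (shape–rate) is (a−1)/b = 42/7.6 ≈ 5.526.

λ̂_MAP = 5.526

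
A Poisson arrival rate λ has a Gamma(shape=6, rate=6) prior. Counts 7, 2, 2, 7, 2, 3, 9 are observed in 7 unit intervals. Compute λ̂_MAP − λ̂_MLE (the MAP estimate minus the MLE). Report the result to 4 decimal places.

Σxᵢ = 32. Posterior is Gamma(38, 13); MAP = (38−1)/13 = 37/13 ≈ 2.84615.
MLE = x̄ = 32/7 ≈ 4.57143.
Difference = 37/13 − 32/7 = -157/91 ≈ -1.7253.

MAP − MLE = -1.7253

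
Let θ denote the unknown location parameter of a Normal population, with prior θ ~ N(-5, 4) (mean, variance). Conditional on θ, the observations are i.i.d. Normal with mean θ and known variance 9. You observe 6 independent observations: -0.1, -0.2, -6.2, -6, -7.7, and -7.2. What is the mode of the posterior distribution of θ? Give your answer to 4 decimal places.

n = 6; x̄ = ((-0.1) + (-0.2) + (-6.2) + (-6) + (-7.7) + (-7.2))/6 = -27.4/6 = -137/30 ≈ -4.5667.
For a Normal prior and Normal likelihood with known variance, the posterior is Normal; its mode equals its mean, the precision-weighted average.
Prior precision 1/σ₀² = 1/4 = 0.25; data precision n/σ² = 6/9 = 2/3.
θ̂ = (0.25·(-5) + (2/3)·(-137/30)) / (0.25 + 2/3) = (-773/180)/(11/12) = -773/165 ≈ -4.6848.

θ̂_MAP = -4.6848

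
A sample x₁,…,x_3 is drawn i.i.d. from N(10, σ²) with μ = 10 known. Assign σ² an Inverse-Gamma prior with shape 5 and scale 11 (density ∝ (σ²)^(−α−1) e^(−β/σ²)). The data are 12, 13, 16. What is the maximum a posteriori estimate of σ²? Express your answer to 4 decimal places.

Sum of squared deviations about the known mean: SS = (12−10)² + (13−10)² + (16−10)² = 49.
The Normal likelihood contributes (σ²)^(−n/2) exp(−SS/(2σ²)), so the posterior is Inverse-Gamma(α + n/2, β + SS/2) = Inverse-Gamma(6.5, 35.5).
The mode of Inverse-Gamma(a, b) is b/(a+1) = 35.5/7.5 ≈ 4.7333.

σ̂²_MAP = 4.7333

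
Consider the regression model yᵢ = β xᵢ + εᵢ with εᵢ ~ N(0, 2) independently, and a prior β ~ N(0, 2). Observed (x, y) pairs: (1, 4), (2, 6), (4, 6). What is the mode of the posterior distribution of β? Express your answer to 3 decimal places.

log p(β | y) = −Σ(yᵢ − βxᵢ)²/(2·2) − β²/(2·2) + const.
Setting the derivative to zero: Σxᵢ(yᵢ − βxᵢ)/2 − β/2 = 0, so β = Σxᵢyᵢ / (Σxᵢ² + σ²/τ²).
Σxᵢyᵢ = 1·4 + 2·6 + 4·6 = 40; Σxᵢ² = 21; σ²/τ² = 1.
β̂_MAP = 40 / (21 + 1) = 40/22 ≈ 1.818.

β̂_MAP = 1.818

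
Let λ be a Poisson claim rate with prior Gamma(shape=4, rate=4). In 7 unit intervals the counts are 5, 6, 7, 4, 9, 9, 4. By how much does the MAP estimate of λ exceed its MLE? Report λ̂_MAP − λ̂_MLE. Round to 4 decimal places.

MAP − MLE = -2.0130

Σxᵢ = 44. Posterior is Gamma(48, 11); MAP = (48−1)/11 = 47/11 ≈ 4.27273.
MLE = x̄ = 44/7 ≈ 6.28571.
Difference = 47/11 − 44/7 = -155/77 ≈ -2.0130.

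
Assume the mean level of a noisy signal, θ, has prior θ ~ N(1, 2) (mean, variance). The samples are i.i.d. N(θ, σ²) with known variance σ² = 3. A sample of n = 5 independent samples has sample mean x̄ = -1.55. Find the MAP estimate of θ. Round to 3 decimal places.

n = 5, x̄ = -1.55.
For a Normal prior and Normal likelihood with known variance, the posterior is Normal; its mode equals its mean, the precision-weighted average.
Prior precision 1/σ₀² = 1/2 = 0.5; data precision n/σ² = 5/3.
θ̂ = (0.5·1 + (5/3)·(-1.55)) / (0.5 + 5/3) = (-25/12)/(13/6) = -25/26 ≈ -0.962.

θ̂_MAP = -0.962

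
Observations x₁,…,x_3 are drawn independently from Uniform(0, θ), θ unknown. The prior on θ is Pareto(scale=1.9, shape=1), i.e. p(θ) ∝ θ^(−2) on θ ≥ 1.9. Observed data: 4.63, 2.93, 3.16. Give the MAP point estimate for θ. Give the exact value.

The Uniform(0, θ) likelihood is θ^(−n) for θ ≥ max(xᵢ), zero otherwise. Here max(xᵢ) = 4.63.
Posterior ∝ θ^(−2) · θ^(−3) = θ^(−5) on θ ≥ max(1.9, 4.63) = 4.63.
This density is strictly decreasing in θ, so the posterior mode lies at the lower boundary of the support.

θ̂_MAP = 4.63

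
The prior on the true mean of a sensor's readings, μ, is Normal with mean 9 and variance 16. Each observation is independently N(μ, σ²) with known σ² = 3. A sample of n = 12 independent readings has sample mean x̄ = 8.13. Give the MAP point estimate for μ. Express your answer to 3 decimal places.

n = 12, x̄ = 8.13.
For a Normal prior and Normal likelihood with known variance, the posterior is Normal; its mode equals its mean, the precision-weighted average.
Prior precision 1/σ₀² = 1/16 = 0.0625; data precision n/σ² = 12/3 = 4.
μ̂ = (0.0625·9 + 4·8.13) / (0.0625 + 4) = 33.0825/4.0625 = 13233/1625 ≈ 8.143.

μ̂_MAP = 8.143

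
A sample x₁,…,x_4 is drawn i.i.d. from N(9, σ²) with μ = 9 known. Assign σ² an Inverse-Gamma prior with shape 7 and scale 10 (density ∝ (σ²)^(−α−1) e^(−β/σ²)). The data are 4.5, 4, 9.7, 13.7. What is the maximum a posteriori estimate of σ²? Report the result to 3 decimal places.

σ̂²_MAP = 4.392

Sum of squared deviations about the known mean: SS = (4.5−9)² + (4−9)² + (9.7−9)² + (13.7−9)² = 67.83.
The Normal likelihood contributes (σ²)^(−n/2) exp(−SS/(2σ²)), so the posterior is Inverse-Gamma(α + n/2, β + SS/2) = Inverse-Gamma(9, 43.915).
The mode of Inverse-Gamma(a, b) is b/(a+1) = 43.915/10 ≈ 4.392.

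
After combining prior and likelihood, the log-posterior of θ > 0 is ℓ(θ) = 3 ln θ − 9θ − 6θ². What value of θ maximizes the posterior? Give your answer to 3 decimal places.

θ̂_MAP = 0.250

ℓ'(θ) = 3/θ − 9 − 12θ. Setting this to zero and multiplying by θ: 12θ² + 9θ − 3 = 0.
θ = (−9 + √(9² + 4·12·3)) / (2·12) = (−9 + √225) / 24 = (−9 + 15)/24 = 1/4.
ℓ''(θ) = −3/θ² − 12 < 0, confirming a maximum.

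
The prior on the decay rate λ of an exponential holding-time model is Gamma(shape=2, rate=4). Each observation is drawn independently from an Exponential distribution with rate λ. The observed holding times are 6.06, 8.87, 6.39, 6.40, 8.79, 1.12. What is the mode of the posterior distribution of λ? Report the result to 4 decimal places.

The Exponential(rate=λ) likelihood is ∝ λ^n e^(−λΣtᵢ). Here n = 6 and Σtᵢ = 6.06 + 8.87 + 6.39 + 6.40 + 8.79 + 1.12 = 37.63.
Posterior ∝ λe^(−4λ) · λ^6e^(−37.63λ) = λ^7e^(−41.63λ), i.e. Gamma(8, 41.63).
Mode = (a−1)/b = 7/41.63 ≈ 0.1681.

λ̂_MAP = 0.1681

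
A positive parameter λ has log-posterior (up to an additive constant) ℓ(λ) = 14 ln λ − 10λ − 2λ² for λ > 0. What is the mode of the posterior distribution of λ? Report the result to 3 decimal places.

ℓ'(λ) = 14/λ − 10 − 4λ. Setting this to zero and multiplying by λ: 4λ² + 10λ − 14 = 0.
λ = (−10 + √(10² + 4·4·14)) / (2·4) = (−10 + √324) / 8 = (−10 + 18)/8 = 1.
ℓ''(λ) = −14/λ² − 4 < 0, confirming a maximum.

λ̂_MAP = 1.000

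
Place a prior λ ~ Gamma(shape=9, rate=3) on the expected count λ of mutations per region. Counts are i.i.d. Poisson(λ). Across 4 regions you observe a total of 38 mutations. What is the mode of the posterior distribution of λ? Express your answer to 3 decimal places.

Σxᵢ = 38, n = 4.
Posterior ∝ λ^8e^(−3λ) · λ^38e^(−4λ) = λ^46e^(−7λ), i.e. Gamma(shape=47, rate=7).
The mode of a Gamma(a, b) with a ≥ 1 (shape–rate) is (a−1)/b = 46/7 ≈ 6.571.

λ̂_MAP = 6.571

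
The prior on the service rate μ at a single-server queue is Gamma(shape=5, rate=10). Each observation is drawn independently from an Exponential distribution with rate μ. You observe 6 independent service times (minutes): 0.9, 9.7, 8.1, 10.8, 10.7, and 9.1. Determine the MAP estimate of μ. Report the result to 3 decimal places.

μ̂_MAP = 0.169

The Exponential(rate=μ) likelihood is ∝ μ^n e^(−μΣtᵢ). Here n = 6 and Σtᵢ = 0.9 + 9.7 + 8.1 + 10.8 + 10.7 + 9.1 = 49.3.
Posterior ∝ μ^4e^(−10μ) · μ^6e^(−49.3μ) = μ^10e^(−59.3μ), i.e. Gamma(11, 59.3).
Mode = (a−1)/b = 10/59.3 ≈ 0.169.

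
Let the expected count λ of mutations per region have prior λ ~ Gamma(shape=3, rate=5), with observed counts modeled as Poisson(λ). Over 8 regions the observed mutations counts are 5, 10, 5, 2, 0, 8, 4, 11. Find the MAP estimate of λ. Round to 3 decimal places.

λ̂_MAP = 3.615

Σxᵢ = 5+10+5+2+0+8+4+11 = 45, with n = 8.
Posterior ∝ λ^2e^(−5λ) · λ^45e^(−8λ) = λ^47e^(−13λ), i.e. Gamma(shape=48, rate=13).
The mode of a Gamma(a, b) with a ≥ 1 (shape–rate) is (a−1)/b = 47/13 ≈ 3.615.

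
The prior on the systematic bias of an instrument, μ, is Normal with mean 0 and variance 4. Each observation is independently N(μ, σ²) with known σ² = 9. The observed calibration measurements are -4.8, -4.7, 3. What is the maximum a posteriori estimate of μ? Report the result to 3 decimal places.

μ̂_MAP = -1.238

n = 3; x̄ = ((-4.8) + (-4.7) + 3)/3 = -6.5/3 = -13/6 ≈ -2.1667.
For a Normal prior and Normal likelihood with known variance, the posterior is Normal; its mode equals its mean, the precision-weighted average.
Prior precision 1/σ₀² = 1/4 = 0.25; data precision n/σ² = 3/9 = 1/3.
μ̂ = (0.25·0 + (1/3)·(-13/6)) / (0.25 + 1/3) = (-13/18)/(7/12) = -26/21 ≈ -1.238.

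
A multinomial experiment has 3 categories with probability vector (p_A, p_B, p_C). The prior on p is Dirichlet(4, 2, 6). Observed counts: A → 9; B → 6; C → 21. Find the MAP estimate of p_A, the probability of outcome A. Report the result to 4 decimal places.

The posterior is Dirichlet(αᵢ + nᵢ) = Dirichlet(13, 8, 27).
For a Dirichlet(a₁,…,a_K) with all aᵢ > 1, the mode has j-th component (aⱼ − 1)/(Σaᵢ − K).
Here Σaᵢ = 48 and K = 3, so p_A = (13 − 1)/(48 − 3) = 12/45 ≈ 0.2667.

MAP estimate of p_A = 0.2667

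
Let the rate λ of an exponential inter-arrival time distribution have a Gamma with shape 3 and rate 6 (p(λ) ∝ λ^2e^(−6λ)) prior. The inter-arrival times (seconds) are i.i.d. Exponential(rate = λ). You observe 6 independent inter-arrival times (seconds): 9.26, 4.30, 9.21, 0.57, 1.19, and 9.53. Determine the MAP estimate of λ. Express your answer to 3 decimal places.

The Exponential(rate=λ) likelihood is ∝ λ^n e^(−λΣtᵢ). Here n = 6 and Σtᵢ = 9.26 + 4.30 + 9.21 + 0.57 + 1.19 + 9.53 = 34.06.
Posterior ∝ λ^2e^(−6λ) · λ^6e^(−34.06λ) = λ^8e^(−40.06λ), i.e. Gamma(9, 40.06).
Mode = (a−1)/b = 8/40.06 ≈ 0.200.

λ̂_MAP = 0.200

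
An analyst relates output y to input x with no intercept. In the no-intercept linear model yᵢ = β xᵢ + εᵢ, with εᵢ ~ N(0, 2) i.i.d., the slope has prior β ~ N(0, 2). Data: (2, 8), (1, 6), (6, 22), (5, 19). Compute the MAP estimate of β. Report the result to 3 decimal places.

log p(β | y) = −Σ(yᵢ − βxᵢ)²/(2·2) − β²/(2·2) + const.
Setting the derivative to zero: Σxᵢ(yᵢ − βxᵢ)/2 − β/2 = 0, so β = Σxᵢyᵢ / (Σxᵢ² + σ²/τ²).
Σxᵢyᵢ = 2·8 + 1·6 + 6·22 + 5·19 = 249; Σxᵢ² = 66; σ²/τ² = 1.
β̂_MAP = 249 / (66 + 1) = 249/67 ≈ 3.716.

β̂_MAP = 3.716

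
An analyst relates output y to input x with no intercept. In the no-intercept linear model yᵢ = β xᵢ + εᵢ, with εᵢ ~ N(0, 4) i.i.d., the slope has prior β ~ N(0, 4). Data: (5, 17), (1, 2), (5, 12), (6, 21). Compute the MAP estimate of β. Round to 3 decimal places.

log p(β | y) = −Σ(yᵢ − βxᵢ)²/(2·4) − β²/(2·4) + const.
Setting the derivative to zero: Σxᵢ(yᵢ − βxᵢ)/4 − β/4 = 0, so β = Σxᵢyᵢ / (Σxᵢ² + σ²/τ²).
Σxᵢyᵢ = 5·17 + 1·2 + 5·12 + 6·21 = 273; Σxᵢ² = 87; σ²/τ² = 1.
β̂_MAP = 273 / (87 + 1) = 273/88 ≈ 3.102.

β̂_MAP = 3.102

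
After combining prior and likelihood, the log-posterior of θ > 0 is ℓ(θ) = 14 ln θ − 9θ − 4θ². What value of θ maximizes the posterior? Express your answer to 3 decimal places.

θ̂_MAP = 0.875

ℓ'(θ) = 14/θ − 9 − 8θ. Setting this to zero and multiplying by θ: 8θ² + 9θ − 14 = 0.
θ = (−9 + √(9² + 4·8·14)) / (2·8) = (−9 + √529) / 16 = (−9 + 23)/16 = 7/8.
ℓ''(θ) = −14/θ² − 8 < 0, confirming a maximum.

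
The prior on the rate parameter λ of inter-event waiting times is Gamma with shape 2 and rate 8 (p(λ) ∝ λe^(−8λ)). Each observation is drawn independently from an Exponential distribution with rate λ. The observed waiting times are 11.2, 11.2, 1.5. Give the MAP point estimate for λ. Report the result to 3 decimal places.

λ̂_MAP = 0.125

The Exponential(rate=λ) likelihood is ∝ λ^n e^(−λΣtᵢ). Here n = 3 and Σtᵢ = 11.2 + 11.2 + 1.5 = 23.9.
Posterior ∝ λe^(−8λ) · λ^3e^(−23.9λ) = λ^4e^(−31.9λ), i.e. Gamma(5, 31.9).
Mode = (a−1)/b = 4/31.9 ≈ 0.125.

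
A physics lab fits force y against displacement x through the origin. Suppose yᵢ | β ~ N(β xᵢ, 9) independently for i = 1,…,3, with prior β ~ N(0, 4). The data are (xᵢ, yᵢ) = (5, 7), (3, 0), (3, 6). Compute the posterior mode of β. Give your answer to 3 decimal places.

β̂_MAP = 1.171

log p(β | y) = −Σ(yᵢ − βxᵢ)²/(2·9) − β²/(2·4) + const.
Setting the derivative to zero: Σxᵢ(yᵢ − βxᵢ)/9 − β/4 = 0, so β = Σxᵢyᵢ / (Σxᵢ² + σ²/τ²).
Σxᵢyᵢ = 5·7 + 3·0 + 3·6 = 53; Σxᵢ² = 43; σ²/τ² = 2.25.
β̂_MAP = 53 / (43 + 2.25) = 53/45.25 ≈ 1.171.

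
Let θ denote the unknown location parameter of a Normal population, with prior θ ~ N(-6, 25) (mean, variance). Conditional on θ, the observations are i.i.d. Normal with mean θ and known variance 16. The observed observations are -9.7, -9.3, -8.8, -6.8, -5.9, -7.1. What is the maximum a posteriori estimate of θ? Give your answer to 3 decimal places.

θ̂_MAP = -7.747

n = 6; x̄ = ((-9.7) + (-9.3) + (-8.8) + (-6.8) + (-5.9) + (-7.1))/6 = -47.6/6 = -119/15 ≈ -7.9333.
For a Normal prior and Normal likelihood with known variance, the posterior is Normal; its mode equals its mean, the precision-weighted average.
Prior precision 1/σ₀² = 1/25 = 0.04; data precision n/σ² = 6/16 = 0.375.
θ̂ = (0.04·(-6) + 0.375·(-119/15)) / (0.04 + 0.375) = (-3.215)/0.415 = -643/83 ≈ -7.747.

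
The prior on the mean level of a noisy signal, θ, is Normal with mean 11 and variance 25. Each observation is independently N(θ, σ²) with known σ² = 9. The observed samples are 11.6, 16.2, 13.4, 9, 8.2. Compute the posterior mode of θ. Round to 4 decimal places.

n = 5; x̄ = (11.6 + 16.2 + 13.4 + 9 + 8.2)/5 = 58.4/5 = 11.68.
For a Normal prior and Normal likelihood with known variance, the posterior is Normal; its mode equals its mean, the precision-weighted average.
Prior precision 1/σ₀² = 1/25 = 0.04; data precision n/σ² = 5/9.
θ̂ = (0.04·11 + (5/9)·11.68) / (0.04 + 5/9) = (1559/225)/(134/225) = 1559/134 ≈ 11.6343.

θ̂_MAP = 11.6343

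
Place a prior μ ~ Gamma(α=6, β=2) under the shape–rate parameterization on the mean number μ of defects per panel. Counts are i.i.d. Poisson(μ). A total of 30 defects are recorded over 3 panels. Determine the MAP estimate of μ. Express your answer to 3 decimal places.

μ̂_MAP = 7.000

Σxᵢ = 30, n = 3.
Posterior ∝ μ^5e^(−2μ) · μ^30e^(−3μ) = μ^35e^(−5μ), i.e. Gamma(shape=36, rate=5).
The mode of a Gamma(a, b) with a ≥ 1 (shape–rate) is (a−1)/b = 35/5 ≈ 7.000.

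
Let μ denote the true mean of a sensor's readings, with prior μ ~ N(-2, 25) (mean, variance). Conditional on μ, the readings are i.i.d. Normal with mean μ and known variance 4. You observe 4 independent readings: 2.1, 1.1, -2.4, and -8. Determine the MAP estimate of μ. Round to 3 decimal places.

n = 4; x̄ = (2.1 + 1.1 + (-2.4) + (-8))/4 = -7.2/4 = -1.8.
For a Normal prior and Normal likelihood with known variance, the posterior is Normal; its mode equals its mean, the precision-weighted average.
Prior precision 1/σ₀² = 1/25 = 0.04; data precision n/σ² = 4/4 = 1.
μ̂ = (0.04·(-2) + 1·(-1.8)) / (0.04 + 1) = (-1.88)/1.04 = -47/26 ≈ -1.808.

μ̂_MAP = -1.808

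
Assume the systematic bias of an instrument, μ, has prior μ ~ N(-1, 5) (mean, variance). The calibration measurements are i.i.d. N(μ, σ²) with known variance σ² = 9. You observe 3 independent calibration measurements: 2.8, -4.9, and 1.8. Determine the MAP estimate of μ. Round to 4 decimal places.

μ̂_MAP = -0.4375

n = 3; x̄ = (2.8 + (-4.9) + 1.8)/3 = -0.3/3 = -0.1.
For a Normal prior and Normal likelihood with known variance, the posterior is Normal; its mode equals its mean, the precision-weighted average.
Prior precision 1/σ₀² = 1/5 = 0.2; data precision n/σ² = 3/9 = 1/3.
μ̂ = (0.2·(-1) + (1/3)·(-0.1)) / (0.2 + 1/3) = (-7/30)/(8/15) = -0.4375.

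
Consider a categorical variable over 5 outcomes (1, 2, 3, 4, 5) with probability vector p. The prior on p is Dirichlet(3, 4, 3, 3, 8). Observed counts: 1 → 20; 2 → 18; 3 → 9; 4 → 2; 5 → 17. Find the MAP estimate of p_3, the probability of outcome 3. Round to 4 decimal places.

MAP estimate: 0.1341

The posterior is Dirichlet(αᵢ + nᵢ) = Dirichlet(23, 22, 12, 5, 25).
For a Dirichlet(a₁,…,a_K) with all aᵢ > 1, the mode has j-th component (aⱼ − 1)/(Σaᵢ − K).
Here Σaᵢ = 87 and K = 5, so p_3 = (12 − 1)/(87 − 5) = 11/82 ≈ 0.1341.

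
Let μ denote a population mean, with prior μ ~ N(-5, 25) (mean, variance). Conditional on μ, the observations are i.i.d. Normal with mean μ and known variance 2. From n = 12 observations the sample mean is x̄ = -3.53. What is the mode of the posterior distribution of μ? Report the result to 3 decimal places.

n = 12, x̄ = -3.53.
For a Normal prior and Normal likelihood with known variance, the posterior is Normal; its mode equals its mean, the precision-weighted average.
Prior precision 1/σ₀² = 1/25 = 0.04; data precision n/σ² = 12/2 = 6.
μ̂ = (0.04·(-5) + 6·(-3.53)) / (0.04 + 6) = (-21.38)/6.04 = -1069/302 ≈ -3.540.

μ̂_MAP = -3.540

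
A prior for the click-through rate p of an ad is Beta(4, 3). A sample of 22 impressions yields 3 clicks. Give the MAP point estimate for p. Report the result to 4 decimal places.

Prior: Beta(4, 3).
Data: 3 successes in 22 trials. The binomial likelihood contributes p^3(1−p)^19, so the posterior is Beta(4+3, 3+19) = Beta(7, 22).
For Beta(a, b) with a, b > 1 the mode is (a−1)/(a+b−2) = 6/27 ≈ 0.2222.

p̂_MAP = 0.2222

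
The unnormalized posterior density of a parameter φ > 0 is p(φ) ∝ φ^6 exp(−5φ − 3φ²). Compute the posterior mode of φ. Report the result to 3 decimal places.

ℓ'(φ) = 6/φ − 5 − 6φ. Setting this to zero and multiplying by φ: 6φ² + 5φ − 6 = 0.
φ = (−5 + √(5² + 4·6·6)) / (2·6) = (−5 + √169) / 12 = (−5 + 13)/12 = 2/3.
ℓ''(φ) = −6/φ² − 6 < 0, confirming a maximum.

φ̂_MAP = 0.667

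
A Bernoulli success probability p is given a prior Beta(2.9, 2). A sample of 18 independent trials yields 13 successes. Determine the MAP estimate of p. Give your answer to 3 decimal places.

Prior: Beta(2.9, 2).
Data: 13 successes in 18 trials. The binomial likelihood contributes p^13(1−p)^5, so the posterior is Beta(2.9+13, 2+5) = Beta(15.9, 7).
For Beta(a, b) with a, b > 1 the mode is (a−1)/(a+b−2) = 14.9/20.9 ≈ 0.713.

p̂_MAP = 0.713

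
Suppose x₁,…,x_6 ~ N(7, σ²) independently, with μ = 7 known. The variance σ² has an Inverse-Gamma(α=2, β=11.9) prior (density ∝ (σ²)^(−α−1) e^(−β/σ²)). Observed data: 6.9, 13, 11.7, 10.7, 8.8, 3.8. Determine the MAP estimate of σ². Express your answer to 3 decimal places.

Sum of squared deviations about the known mean: SS = (6.9−7)² + (13−7)² + (11.7−7)² + (10.7−7)² + (8.8−7)² + (3.8−7)² = 85.27.
The Normal likelihood contributes (σ²)^(−n/2) exp(−SS/(2σ²)), so the posterior is Inverse-Gamma(α + n/2, β + SS/2) = Inverse-Gamma(5, 54.535).
The mode of Inverse-Gamma(a, b) is b/(a+1) = 54.535/6 ≈ 9.089.

σ̂²_MAP = 9.089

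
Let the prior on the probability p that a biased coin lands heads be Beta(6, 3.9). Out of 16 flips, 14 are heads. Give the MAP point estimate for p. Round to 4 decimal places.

p̂_MAP = 0.7950

Prior: Beta(6, 3.9).
Data: 14 successes in 16 trials. The binomial likelihood contributes p^14(1−p)^2, so the posterior is Beta(6+14, 3.9+2) = Beta(20, 5.9).
For Beta(a, b) with a, b > 1 the mode is (a−1)/(a+b−2) = 19/23.9 ≈ 0.7950.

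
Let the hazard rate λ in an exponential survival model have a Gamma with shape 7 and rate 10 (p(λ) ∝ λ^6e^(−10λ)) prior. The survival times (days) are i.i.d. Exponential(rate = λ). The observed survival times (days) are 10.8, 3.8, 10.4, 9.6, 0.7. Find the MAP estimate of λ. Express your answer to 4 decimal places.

λ̂_MAP = 0.2428

The Exponential(rate=λ) likelihood is ∝ λ^n e^(−λΣtᵢ). Here n = 5 and Σtᵢ = 10.8 + 3.8 + 10.4 + 9.6 + 0.7 = 35.3.
Posterior ∝ λ^6e^(−10λ) · λ^5e^(−35.3λ) = λ^11e^(−45.3λ), i.e. Gamma(12, 45.3).
Mode = (a−1)/b = 11/45.3 ≈ 0.2428.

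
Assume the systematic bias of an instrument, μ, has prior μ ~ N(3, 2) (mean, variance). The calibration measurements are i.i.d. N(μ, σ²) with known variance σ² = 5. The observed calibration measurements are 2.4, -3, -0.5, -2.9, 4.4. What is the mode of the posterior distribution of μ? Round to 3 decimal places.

μ̂_MAP = 1.053

n = 5; x̄ = (2.4 + (-3) + (-0.5) + (-2.9) + 4.4)/5 = 0.4/5 = 0.08.
For a Normal prior and Normal likelihood with known variance, the posterior is Normal; its mode equals its mean, the precision-weighted average.
Prior precision 1/σ₀² = 1/2 = 0.5; data precision n/σ² = 5/5 = 1.
μ̂ = (0.5·3 + 1·0.08) / (0.5 + 1) = 1.58/1.5 = 79/75 ≈ 1.053.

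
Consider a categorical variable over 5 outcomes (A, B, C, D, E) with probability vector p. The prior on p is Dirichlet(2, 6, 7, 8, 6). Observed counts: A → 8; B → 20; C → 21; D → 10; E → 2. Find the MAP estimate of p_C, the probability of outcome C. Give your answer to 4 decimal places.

MAP estimate of p_C = 0.3176

The posterior is Dirichlet(αᵢ + nᵢ) = Dirichlet(10, 26, 28, 18, 8).
For a Dirichlet(a₁,…,a_K) with all aᵢ > 1, the mode has j-th component (aⱼ − 1)/(Σaᵢ − K).
Here Σaᵢ = 90 and K = 5, so p_C = (28 − 1)/(90 − 5) = 27/85 ≈ 0.3176.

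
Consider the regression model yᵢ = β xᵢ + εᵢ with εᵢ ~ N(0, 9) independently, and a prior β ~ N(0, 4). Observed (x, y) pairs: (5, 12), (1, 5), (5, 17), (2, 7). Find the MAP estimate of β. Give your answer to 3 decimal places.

β̂_MAP = 2.865

log p(β | y) = −Σ(yᵢ − βxᵢ)²/(2·9) − β²/(2·4) + const.
Setting the derivative to zero: Σxᵢ(yᵢ − βxᵢ)/9 − β/4 = 0, so β = Σxᵢyᵢ / (Σxᵢ² + σ²/τ²).
Σxᵢyᵢ = 5·12 + 1·5 + 5·17 + 2·7 = 164; Σxᵢ² = 55; σ²/τ² = 2.25.
β̂_MAP = 164 / (55 + 2.25) = 164/57.25 ≈ 2.865.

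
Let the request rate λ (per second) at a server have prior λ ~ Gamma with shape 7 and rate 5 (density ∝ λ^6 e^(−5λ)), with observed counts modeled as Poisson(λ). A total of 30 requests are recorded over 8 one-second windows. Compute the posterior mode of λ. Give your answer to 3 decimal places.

λ̂_MAP = 2.769

Σxᵢ = 30, n = 8.
Posterior ∝ λ^6e^(−5λ) · λ^30e^(−8λ) = λ^36e^(−13λ), i.e. Gamma(shape=37, rate=13).
The mode of a Gamma(a, b) with a ≥ 1 (shape–rate) is (a−1)/b = 36/13 ≈ 2.769.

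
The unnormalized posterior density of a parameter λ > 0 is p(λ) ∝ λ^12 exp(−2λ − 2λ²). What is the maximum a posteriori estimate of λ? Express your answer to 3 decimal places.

λ̂_MAP = 1.500

ℓ'(λ) = 12/λ − 2 − 4λ. Setting this to zero and multiplying by λ: 4λ² + 2λ − 12 = 0.
λ = (−2 + √(2² + 4·4·12)) / (2·4) = (−2 + √196) / 8 = (−2 + 14)/8 = 3/2.
ℓ''(λ) = −12/λ² − 4 < 0, confirming a maximum.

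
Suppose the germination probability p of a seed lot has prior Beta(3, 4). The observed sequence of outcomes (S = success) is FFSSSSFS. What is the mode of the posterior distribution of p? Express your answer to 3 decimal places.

p̂_MAP = 0.538

Prior: Beta(3, 4).
Data: 5 successes in 8 trials (from the sequence). The binomial likelihood contributes p^5(1−p)^3, so the posterior is Beta(3+5, 4+3) = Beta(8, 7).
For Beta(a, b) with a, b > 1 the mode is (a−1)/(a+b−2) = 7/13 ≈ 0.538.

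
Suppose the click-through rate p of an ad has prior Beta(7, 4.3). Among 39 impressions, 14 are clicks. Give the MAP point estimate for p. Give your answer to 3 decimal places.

Prior: Beta(7, 4.3).
Data: 14 successes in 39 trials. The binomial likelihood contributes p^14(1−p)^25, so the posterior is Beta(7+14, 4.3+25) = Beta(21, 29.3).
For Beta(a, b) with a, b > 1 the mode is (a−1)/(a+b−2) = 20/48.3 ≈ 0.414.

p̂_MAP = 0.414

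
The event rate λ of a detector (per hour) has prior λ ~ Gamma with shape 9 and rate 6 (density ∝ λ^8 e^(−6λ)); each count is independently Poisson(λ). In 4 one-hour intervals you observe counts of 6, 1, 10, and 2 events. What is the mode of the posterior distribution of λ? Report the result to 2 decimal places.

λ̂_MAP = 2.70

Σxᵢ = 6+1+10+2 = 19, with n = 4.
Posterior ∝ λ^8e^(−6λ) · λ^19e^(−4λ) = λ^27e^(−10λ), i.e. Gamma(shape=28, rate=10).
The mode of a Gamma(a, b) with a ≥ 1 (shape–rate) is (a−1)/b = 27/10 ≈ 2.70.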